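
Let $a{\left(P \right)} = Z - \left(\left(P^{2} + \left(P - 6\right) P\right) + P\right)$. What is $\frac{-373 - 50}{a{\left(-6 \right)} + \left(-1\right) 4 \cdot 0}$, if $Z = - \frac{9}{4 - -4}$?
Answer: $\frac{1128}{275} \approx 4.1018$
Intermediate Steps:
$Z = - \frac{9}{8}$ ($Z = - \frac{9}{4 + 4} = - \frac{9}{8} \approx -1.125$)
$a{\left(P \right)} = - \frac{9}{8} - P - P^{2} - P \left(-6 + P\right)$ ($a{\left(P \right)} = - \frac{9}{8} - \left(\left(P^{2} + \left(P - 6\right) P\right) + P\right) = - \frac{9}{8} - \left(\left(P^{2} + \left(-6 + P\right) P\right) + P\right) = - \frac{9}{8} - \left(\left(P^{2} + P \left(-6 + P\right)\right) + P\right) = - \frac{9}{8} - \left(P + P^{2} + P \left(-6 + P\right)\right) = - \frac{9}{8} - P - P^{2} - P \left(-6 + P\right)$)
$\frac{-373 - 50}{a{\left(-6 \right)} + \left(-1\right) 4 \cdot 0} = \frac{-373 - 50}{\left(- \frac{9}{8} - 2 \left(-6\right)^{2} + 5 \left(-6\right)\right) + \left(-1\right) 4 \cdot 0} = - \frac{423}{\left(- \frac{9}{8} - 72 - 30\right) - 0} = - \frac{423}{\left(- \frac{9}{8} - 72 - 30\right) + 0} = - \frac{423}{- \frac{825}{8} + 0} = - \frac{423}{- \frac{825}{8}} = \left(-423\right) \left(- \frac{8}{825}\right) = \frac{1128}{275}$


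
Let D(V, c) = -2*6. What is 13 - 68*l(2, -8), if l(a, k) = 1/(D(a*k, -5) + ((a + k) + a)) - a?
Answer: 613/4 ≈ 153.25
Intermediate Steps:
D(V, c) = -12
l(a, k) = 1/(-12 + k + 2*a) - a (l(a, k) = 1/(-12 + ((a + k) + a)) - a = 1/(-12 + (k + 2*a)) - a = 1/(-12 + k + 2*a) - a)
13 - 68*l(2, -8) = 13 - 68*(1 - 2*2² + 12*2 - 1*2*(-8))/(-12 - 8 + 2*2) = 13 - 68*(1 - 2*4 + 24 + 16)/(-12 - 8 + 4) = 13 - 68*(1 - 8 + 24 + 16)/(-16) = 13 - (-17)*33/4 = 13 - 68*(-33/16) = 13 + 561/4 = 613/4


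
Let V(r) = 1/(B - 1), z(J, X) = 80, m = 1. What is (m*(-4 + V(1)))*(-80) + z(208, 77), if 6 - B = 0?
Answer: 384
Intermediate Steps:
B = 6 (B = 6 - 1*0 = 6 + 0 = 6)
V(r) = 1/5 (V(r) = 1/(6 - 1) = 1/5)
(m*(-4 + V(1)))*(-80) + z(208, 77) = (1*(-4 + 1/5))*(-80) + 80 = (1*(-19/5))*(-80) + 80 = -19/5*(-80) + 80 = 304 + 80 = 384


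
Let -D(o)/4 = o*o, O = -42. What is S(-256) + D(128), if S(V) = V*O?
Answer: -54784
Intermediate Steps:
S(V) = -42*V (S(V) = V*(-42) = -42*V)
D(o) = -4*o² (D(o) = -4*o*o = -4*o²)
S(-256) + D(128) = -42*(-256) - 4*128² = 10752 - 4*16384 = 10752 - 65536 = -54784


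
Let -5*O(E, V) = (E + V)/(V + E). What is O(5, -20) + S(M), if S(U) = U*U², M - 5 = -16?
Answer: -6656/5 ≈ -1331.2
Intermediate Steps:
M = -11 (M = 5 - 16 = -11)
S(U) = U³
O(E, V) = -⅕ (O(E, V) = -(E + V)/(5*(V + E)) = -(E + V)/(5*(E + V)) = -⅕*1 = -⅕)
O(5, -20) + S(M) = -⅕ + (-11)³ = -⅕ - 1331 = -6656/5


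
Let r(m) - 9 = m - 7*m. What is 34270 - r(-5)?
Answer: 34231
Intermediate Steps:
r(m) = 9 - 6*m (r(m) = 9 + (m - 7*m) = 9 - 6*m)
34270 - r(-5) = 34270 - (9 - 6*(-5)) = 34270 - (9 + 30) = 34270 - 1*39 = 34270 - 39 = 34231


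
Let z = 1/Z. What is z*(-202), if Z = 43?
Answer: -202/43 ≈ -4.6977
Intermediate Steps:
z = 1/43 ≈ 0.023256
z*(-202) = (1/43)*(-202) = -202/43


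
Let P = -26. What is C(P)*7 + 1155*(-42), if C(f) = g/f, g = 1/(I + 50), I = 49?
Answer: -124864747/2574 ≈ -48510.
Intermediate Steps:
g = 1/99 (g = 1/(49 + 50) = 1/99 ≈ 0.010101)
C(f) = 1/(99*f)
C(P)*7 + 1155*(-42) = ((1/99)/(-26))*7 + 1155*(-42) = ((1/99)*(-1/26))*7 - 48510 = -1/2574*7 - 48510 = -7/2574 - 48510 = -124864747/2574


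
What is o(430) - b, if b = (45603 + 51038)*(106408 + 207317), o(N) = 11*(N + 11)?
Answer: -30318692874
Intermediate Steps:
o(N) = 121 + 11*N (o(N) = 11*(11 + N) = 121 + 11*N)
b = 30318697725 (b = 96641*313725 = 30318697725)
o(430) - b = (121 + 11*430) - 1*30318697725 = (121 + 4730) - 30318697725 = 4851 - 30318697725 = -30318692874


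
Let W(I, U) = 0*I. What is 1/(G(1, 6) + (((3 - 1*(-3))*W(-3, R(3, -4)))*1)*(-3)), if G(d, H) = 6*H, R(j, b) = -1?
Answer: 1/36 ≈ 0.027778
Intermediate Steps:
W(I, U) = 0
1/(G(1, 6) + (((3 - 1*(-3))*W(-3, R(3, -4)))*1)*(-3)) = 1/(6*6 + (((3 - 1*(-3))*0)*1)*(-3)) = 1/(36 + (((3 + 3)*0)*1)*(-3)) = 1/(36 + ((6*0)*1)*(-3)) = 1/(36 + (0*1)*(-3)) = 1/(36 + 0*(-3)) = 1/(36 + 0) = 1/36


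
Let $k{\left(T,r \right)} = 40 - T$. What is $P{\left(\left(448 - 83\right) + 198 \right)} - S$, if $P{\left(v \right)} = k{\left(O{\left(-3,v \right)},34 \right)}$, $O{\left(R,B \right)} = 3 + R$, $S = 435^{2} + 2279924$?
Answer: $-2469109$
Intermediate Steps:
$S = 2469149$ ($S = 189225 + 2279924 = 2469149$)
$P{\left(v \right)} = 40$ ($P{\left(v \right)} = 40 - \left(3 - 3\right) = 40 - 0 = 40 + 0 = 40$)
$P{\left(\left(448 - 83\right) + 198 \right)} - S = 40 - 2469149 = -2469109$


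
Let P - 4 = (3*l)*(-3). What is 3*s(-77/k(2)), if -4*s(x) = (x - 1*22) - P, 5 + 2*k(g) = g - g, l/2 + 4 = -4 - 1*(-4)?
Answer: 252/5 ≈ 50.400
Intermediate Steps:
l = -8 (l = -8 + 2*(-4 - 1*(-4)) = -8 + 2*(-4 + 4) = -8 + 2*0 = -8 + 0 = -8)
k(g) = -5/2 (k(g) = -5/2 + (g - g)/2 = -5/2 + (½)*0 = -5/2 + 0 = -5/2)
P = 76 (P = 4 + (3*(-8))*(-3) = 4 - 24*(-3) = 4 + 72 = 76)
s(x) = 49/2 - x/4 (s(x) = -((x - 1*22) - 1*76)/4 = -((x - 22) - 76)/4 = -((-22 + x) - 76)/4 = -(-98 + x)/4 = 49/2 - x/4)
3*s(-77/k(2)) = 3*(49/2 - (-77)/(4*(-5/2))) = 3*(49/2 - (-77)*(-2)/(4*5)) = 3*(49/2 - ¼*154/5) = 3*(49/2 - 77/10) = 3*(84/5) = 252/5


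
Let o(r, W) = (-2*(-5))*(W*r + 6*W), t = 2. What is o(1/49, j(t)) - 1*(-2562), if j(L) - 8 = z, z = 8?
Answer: 172738/49 ≈ 3525.3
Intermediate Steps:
j(L) = 16 (j(L) = 8 + 8 = 16)
o(r, W) = 60*W + 10*W*r (o(r, W) = 10*(6*W + W*r) = 60*W + 10*W*r)
o(1/49, j(t)) - 1*(-2562) = 10*16*(6 + 1/49) - 1*(-2562) = 10*16*(6 + 1/49) + 2562 = 10*16*(295/49) + 2562 = 47200/49 + 2562 = 172738/49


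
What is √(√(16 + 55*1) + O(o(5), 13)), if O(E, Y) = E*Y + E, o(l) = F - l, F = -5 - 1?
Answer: √(-154 + √71) ≈ 12.065*I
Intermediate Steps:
F = -6
o(l) = -6 - l
O(E, Y) = E + E*Y
√(√(16 + 55*1) + O(o(5), 13)) = √(√(16 + 55*1) + (-6 - 1*5)*(1 + 13)) = √(√(16 + 55) + (-6 - 5)*14) = √(√71 - 11*14) = √(√71 - 154) = √(-154 + √71)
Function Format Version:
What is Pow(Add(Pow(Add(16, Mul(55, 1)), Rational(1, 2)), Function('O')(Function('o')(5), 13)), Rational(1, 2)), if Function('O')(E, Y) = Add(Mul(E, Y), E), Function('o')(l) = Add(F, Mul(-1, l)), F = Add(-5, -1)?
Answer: Pow(Add(-154, Pow(71, Rational(1, 2))), Rational(1, 2)) ≈ Mul(12.065, I)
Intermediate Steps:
F = -6
Function('o')(l) = Add(-6, Mul(-1, l))
Function('O')(E, Y) = Add(E, Mul(E, Y))
Pow(Add(Pow(Add(16, Mul(55, 1)), Rational(1, 2)), Function('O')(Function('o')(5), 13)), Rational(1, 2)) = Pow(Add(Pow(Add(16, Mul(55, 1)), Rational(1, 2)), Mul(Add(-6, Mul(-1, 5)), Add(1, 13))), Rational(1, 2)) = Pow(Add(Pow(Add(16, 55), Rational(1, 2)), Mul(Add(-6, -5), 14)), Rational(1, 2)) = Pow(Add(Pow(71, Rational(1, 2)), Mul(-11, 14)), Rational(1, 2)) = Pow(Add(Pow(71, Rational(1, 2)), -154), Rational(1, 2)) = Pow(Add(-154, Pow(71, Rational(1, 2))), Rational(1, 2))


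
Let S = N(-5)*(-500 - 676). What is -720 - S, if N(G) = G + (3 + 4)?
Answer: 1632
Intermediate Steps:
N(G) = 7 + G (N(G) = G + 7 = 7 + G)
S = -2352 (S = (7 - 5)*(-500 - 676) = 2*(-1176) = -2352)
-720 - S = -720 - 1*(-2352) = -720 + 2352 = 1632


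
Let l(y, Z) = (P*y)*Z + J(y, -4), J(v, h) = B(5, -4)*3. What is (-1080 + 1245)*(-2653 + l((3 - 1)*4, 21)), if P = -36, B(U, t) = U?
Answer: -1433190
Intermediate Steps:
J(v, h) = 15 (J(v, h) = 5*3 = 15)
l(y, Z) = 15 - 36*Z*y (l(y, Z) = (-36*y)*Z + 15 = -36*Z*y + 15 = 15 - 36*Z*y)
(-1080 + 1245)*(-2653 + l((3 - 1)*4, 21)) = (-1080 + 1245)*(-2653 + (15 - 36*21*(3 - 1)*4)) = 165*(-2653 + (15 - 36*21*2*4)) = 165*(-2653 + (15 - 36*21*8)) = 165*(-2653 + (15 - 6048)) = 165*(-2653 - 6033) = 165*(-8686) = -1433190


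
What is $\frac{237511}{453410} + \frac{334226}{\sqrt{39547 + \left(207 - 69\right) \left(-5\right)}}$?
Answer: $\frac{237511}{453410} + \frac{334226 \sqrt{793}}{5551} \approx 1696.1$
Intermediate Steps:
$\frac{237511}{453410} + \frac{334226}{\sqrt{39547 + \left(207 - 69\right) \left(-5\right)}} = 237511 \cdot \frac{1}{453410} + \frac{334226}{\sqrt{39547 + 138 \left(-5\right)}} = \frac{237511}{453410} + \frac{334226}{\sqrt{39547 - 690}} = \frac{237511}{453410} + \frac{334226}{\sqrt{38857}} = \frac{237511}{453410} + \frac{334226}{7 \sqrt{793}} = \frac{237511}{453410} + 334226 \frac{\sqrt{793}}{5551} = \frac{237511}{453410} + \frac{334226 \sqrt{793}}{5551}$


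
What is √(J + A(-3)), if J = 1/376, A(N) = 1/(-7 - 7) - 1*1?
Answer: I*√1850954/1316 ≈ 1.0338*I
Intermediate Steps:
A(N) = -15/14 (A(N) = 1/(-14) - 1 = -1/14 - 1 = -15/14)
J = 1/376 ≈ 0.0026596
√(J + A(-3)) = √(1/376 - 15/14) = √(-2813/2632) = I*√1850954/1316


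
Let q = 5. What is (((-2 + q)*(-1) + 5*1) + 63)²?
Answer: 4225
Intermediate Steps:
(((-2 + q)*(-1) + 5*1) + 63)² = (((-2 + 5)*(-1) + 5*1) + 63)² = ((3*(-1) + 5) + 63)² = ((-3 + 5) + 63)² = (2 + 63)² = 65² = 4225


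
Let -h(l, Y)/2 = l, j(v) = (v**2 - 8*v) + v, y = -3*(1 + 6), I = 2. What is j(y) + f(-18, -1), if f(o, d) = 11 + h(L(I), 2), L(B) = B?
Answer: 595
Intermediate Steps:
y = -21 (y = -3*7 = -21)
j(v) = v**2 - 7*v
h(l, Y) = -2*l
f(o, d) = 7 (f(o, d) = 11 - 2*2 = 11 - 4 = 7)
j(y) + f(-18, -1) = -21*(-7 - 21) + 7 = -21*(-28) + 7 = 588 + 7 = 595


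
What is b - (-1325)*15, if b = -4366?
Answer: 15509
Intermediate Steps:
b - (-1325)*15 = -4366 - (-1325)*15 = -4366 - 1*(-19875) = -4366 + 19875 = 15509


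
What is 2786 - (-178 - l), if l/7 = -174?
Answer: 1746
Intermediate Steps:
l = -1218 (l = 7*(-174) = -1218)
2786 - (-178 - l) = 2786 - (-178 - 1*(-1218)) = 2786 - (-178 + 1218) = 2786 - 1*1040 = 2786 - 1040 = 1746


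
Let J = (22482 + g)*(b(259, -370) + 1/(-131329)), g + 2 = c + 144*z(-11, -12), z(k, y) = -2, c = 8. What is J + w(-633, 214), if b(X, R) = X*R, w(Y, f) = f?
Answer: -279392701071794/131329 ≈ -2.1274e+9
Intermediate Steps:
g = -282 (g = -2 + (8 + 144*(-2)) = -2 + (8 - 288) = -2 - 280 = -282)
b(X, R) = R*X
J = -279392729176200/131329 (J = (22482 - 282)*(-370*259 + 1/(-131329)) = 22200*(-95830 - 1/131329) = 22200*(-12585258071/131329) = -279392729176200/131329 ≈ -2.1274e+9)
J + w(-633, 214) = -279392729176200/131329 + 214 = -279392701071794/131329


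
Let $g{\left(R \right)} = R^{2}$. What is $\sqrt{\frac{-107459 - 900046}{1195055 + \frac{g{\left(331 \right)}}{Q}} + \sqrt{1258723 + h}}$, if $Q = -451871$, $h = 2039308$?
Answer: $\frac{\sqrt{-6829068279873788587170 + 8100317653434250796176 \sqrt{3298031}}}{90001764724} \approx 42.605$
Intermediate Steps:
$\sqrt{\frac{-107459 - 900046}{1195055 + \frac{g{\left(331 \right)}}{Q}} + \sqrt{1258723 + h}} = \sqrt{\frac{-107459 - 900046}{1195055 + \frac{331^{2}}{-451871}} + \sqrt{1258723 + 2039308}} = \sqrt{- \frac{1007505}{1195055 + 109561 \left(- \frac{1}{451871}\right)} + \sqrt{3298031}} = \sqrt{- \frac{1007505}{1195055 - \frac{109561}{451871}} + \sqrt{3298031}} = \sqrt{- \frac{1007505}{\frac{540010588344}{451871}} + \sqrt{3298031}} = \sqrt{\left(-1007505\right) \frac{451871}{540010588344} + \sqrt{3298031}} = \sqrt{- \frac{151754097285}{180003529448} + \sqrt{3298031}}$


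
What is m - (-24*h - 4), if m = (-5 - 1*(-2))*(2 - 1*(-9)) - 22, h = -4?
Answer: -147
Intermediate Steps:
m = -55 (m = (-5 + 2)*(2 + 9) - 22 = -3*11 - 22 = -33 - 22 = -55)
m - (-24*h - 4) = -55 - (-24*(-4) - 4) = -55 - (96 - 4) = -55 - 1*92 = -55 - 92 = -147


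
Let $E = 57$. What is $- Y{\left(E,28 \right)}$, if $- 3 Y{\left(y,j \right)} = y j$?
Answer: $532$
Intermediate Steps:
$Y{\left(y,j \right)} = - \frac{j y}{3}$ ($Y{\left(y,j \right)} = - \frac{y j}{3} = - \frac{j y}{3}$)
$- Y{\left(E,28 \right)} = - \frac{\left(-1\right) 28 \cdot 57}{3} = \left(-1\right) \left(-532\right) = 532$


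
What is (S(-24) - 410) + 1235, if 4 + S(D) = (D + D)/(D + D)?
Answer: 822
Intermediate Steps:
S(D) = -3 (S(D) = -4 + (D + D)/(D + D) = -4 + (2*D)/((2*D)) = -4 + (2*D)*(1/(2*D)) = -4 + 1 = -3)
(S(-24) - 410) + 1235 = (-3 - 410) + 1235 = -413 + 1235 = 822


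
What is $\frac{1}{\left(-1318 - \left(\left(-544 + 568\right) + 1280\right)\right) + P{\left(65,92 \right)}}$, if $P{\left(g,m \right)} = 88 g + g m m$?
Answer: $\frac{1}{553258} \approx 1.8075 \cdot 10^{-6}$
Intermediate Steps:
$P{\left(g,m \right)} = 88 g + g m^{2}$
$\frac{1}{\left(-1318 - \left(\left(-544 + 568\right) + 1280\right)\right) + P{\left(65,92 \right)}} = \frac{1}{\left(-1318 - \left(\left(-544 + 568\right) + 1280\right)\right) + 65 \left(88 + 92^{2}\right)} = \frac{1}{\left(-1318 - \left(24 + 1280\right)\right) + 65 \left(88 + 8464\right)} = \frac{1}{\left(-1318 - 1304\right) + 65 \cdot 8552} = \frac{1}{\left(-1318 - 1304\right) + 555880} = \frac{1}{-2622 + 555880} = \frac{1}{553258}$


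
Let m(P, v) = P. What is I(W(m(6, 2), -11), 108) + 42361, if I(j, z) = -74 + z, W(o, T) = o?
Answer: 42395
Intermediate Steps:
I(W(m(6, 2), -11), 108) + 42361 = (-74 + 108) + 42361 = 34 + 42361 = 42395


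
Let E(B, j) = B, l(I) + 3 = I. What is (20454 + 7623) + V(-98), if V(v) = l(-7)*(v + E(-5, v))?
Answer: 29107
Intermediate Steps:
l(I) = -3 + I
V(v) = 50 - 10*v (V(v) = (-3 - 7)*(v - 5) = -10*(-5 + v) = 50 - 10*v)
(20454 + 7623) + V(-98) = (20454 + 7623) + (50 - 10*(-98)) = 28077 + (50 + 980) = 28077 + 1030 = 29107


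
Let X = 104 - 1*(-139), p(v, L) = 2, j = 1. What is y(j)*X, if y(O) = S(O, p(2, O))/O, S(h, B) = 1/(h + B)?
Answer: 81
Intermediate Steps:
S(h, B) = 1/(B + h)
y(O) = 1/(O*(2 + O)) (y(O) = 1/((2 + O)*O) = 1/(O*(2 + O)))
X = 243 (X = 104 + 139 = 243)
y(j)*X = (1/(1*(2 + 1)))*243 = (1/3)*243 = (1*(⅓))*243 = (⅓)*243 = 81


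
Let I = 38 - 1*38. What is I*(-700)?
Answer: 0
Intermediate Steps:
I = 0 (I = 38 - 38 = 0)
I*(-700) = 0*(-700) = 0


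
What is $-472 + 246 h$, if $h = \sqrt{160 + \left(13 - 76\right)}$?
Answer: $-472 + 246 \sqrt{97} \approx 1950.8$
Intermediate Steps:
$h = \sqrt{97}$ ($h = \sqrt{160 + \left(13 - 76\right)} = \sqrt{160 - 63} = \sqrt{97} \approx 9.8489$)
$-472 + 246 h = -472 + 246 \sqrt{97}$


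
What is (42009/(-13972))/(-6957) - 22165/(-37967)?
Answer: 718701324121/1230171348756 ≈ 0.58423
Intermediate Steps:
(42009/(-13972))/(-6957) - 22165/(-37967) = (42009*(-1/13972))*(-1/6957) - 22165*(-1/37967) = -42009/13972*(-1/6957) + 22165/37967 = 14003/32401068 + 22165/37967 = 718701324121/1230171348756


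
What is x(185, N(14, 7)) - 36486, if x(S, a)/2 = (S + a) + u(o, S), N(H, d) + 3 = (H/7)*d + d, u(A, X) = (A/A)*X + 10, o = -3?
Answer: -35690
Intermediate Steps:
u(A, X) = 10 + X (u(A, X) = 1*X + 10 = X + 10 = 10 + X)
N(H, d) = -3 + d + H*d/7 (N(H, d) = -3 + ((H/7)*d + d) = -3 + (H*d/7 + d) = -3 + (d + H*d/7) = -3 + d + H*d/7)
x(S, a) = 20 + 2*a + 4*S (x(S, a) = 2*((S + a) + (10 + S)) = 2*(10 + a + 2*S) = 20 + 2*a + 4*S)
x(185, N(14, 7)) - 36486 = (20 + 2*(-3 + 7 + (⅐)*14*7) + 4*185) - 36486 = (20 + 2*(-3 + 7 + 14) + 740) - 36486 = (20 + 2*18 + 740) - 36486 = (20 + 36 + 740) - 36486 = 796 - 36486 = -35690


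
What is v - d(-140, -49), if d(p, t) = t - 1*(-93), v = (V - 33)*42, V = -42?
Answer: -3194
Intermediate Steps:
v = -3150 (v = (-42 - 33)*42 = -75*42 = -3150)
d(p, t) = 93 + t (d(p, t) = t + 93 = 93 + t)
v - d(-140, -49) = -3150 - (93 - 49) = -3150 - 1*44 = -3150 - 44 = -3194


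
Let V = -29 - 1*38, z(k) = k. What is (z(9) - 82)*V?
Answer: 4891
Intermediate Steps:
V = -67 (V = -29 - 38 = -67)
(z(9) - 82)*V = (9 - 82)*(-67) = -73*(-67) = 4891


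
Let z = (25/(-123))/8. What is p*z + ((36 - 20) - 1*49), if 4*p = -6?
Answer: -21623/656 ≈ -32.962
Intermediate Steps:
z = -25/984 (z = (25*(-1/123))*(1/8) = -25/123*1/8 = -25/984 ≈ -0.025407)
p = -3/2 (p = (1/4)*(-6) = -3/2 ≈ -1.5000)
p*z + ((36 - 20) - 1*49) = -3/2*(-25/984) + ((36 - 20) - 1*49) = 25/656 + (16 - 49) = 25/656 - 33 = -21623/656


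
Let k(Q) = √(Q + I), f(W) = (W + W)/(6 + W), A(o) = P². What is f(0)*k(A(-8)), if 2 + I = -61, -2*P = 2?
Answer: 0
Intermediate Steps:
P = -1 (P = -½*2 = -1)
A(o) = 1 (A(o) = (-1)² = 1)
I = -63 (I = -2 - 61 = -63)
f(W) = 2*W/(6 + W) (f(W) = (2*W)/(6 + W) = 2*W/(6 + W))
k(Q) = √(-63 + Q) (k(Q) = √(Q - 63) = √(-63 + Q))
f(0)*k(A(-8)) = (2*0/(6 + 0))*√(-63 + 1) = (2*0/6)*√(-62) = (2*0*(⅙))*(I*√62) = 0*(I*√62) = 0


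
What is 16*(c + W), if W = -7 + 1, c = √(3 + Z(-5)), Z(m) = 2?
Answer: -96 + 16*√5 ≈ -60.223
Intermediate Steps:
c = √5 (c = √(3 + 2) = √5 ≈ 2.2361)
W = -6
16*(c + W) = 16*(√5 - 6) = 16*(-6 + √5) = -96 + 16*√5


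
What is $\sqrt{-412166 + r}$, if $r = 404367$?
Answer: $i \sqrt{7799} \approx 88.312 i$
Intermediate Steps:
$\sqrt{-412166 + r} = \sqrt{-412166 + 404367} = \sqrt{-7799} = i \sqrt{7799}$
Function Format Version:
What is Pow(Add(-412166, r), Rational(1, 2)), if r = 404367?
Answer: Mul(I, Pow(7799, Rational(1, 2))) ≈ Mul(88.312, I)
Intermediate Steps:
Pow(Add(-412166, r), Rational(1, 2)) = Pow(Add(-412166, 404367), Rational(1, 2)) = Pow(-7799, Rational(1, 2)) = Mul(I, Pow(7799, Rational(1, 2)))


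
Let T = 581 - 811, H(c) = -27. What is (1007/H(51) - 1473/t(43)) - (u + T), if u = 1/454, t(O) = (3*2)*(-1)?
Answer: 2685737/6129 ≈ 438.20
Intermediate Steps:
t(O) = -6 (t(O) = 6*(-1) = -6)
u = 1/454 ≈ 0.0022026
T = -230
(1007/H(51) - 1473/t(43)) - (u + T) = (1007/(-27) - 1473/(-6)) - (1/454 - 230) = (1007*(-1/27) - 1473*(-1/6)) - 1*(-104419/454) = (-1007/27 + 491/2) + 104419/454 = 11243/54 + 104419/454 = 2685737/6129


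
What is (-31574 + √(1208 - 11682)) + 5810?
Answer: -25764 + I*√10474 ≈ -25764.0 + 102.34*I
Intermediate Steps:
(-31574 + √(1208 - 11682)) + 5810 = (-31574 + √(-10474)) + 5810 = (-31574 + I*√10474) + 5810 = -25764 + I*√10474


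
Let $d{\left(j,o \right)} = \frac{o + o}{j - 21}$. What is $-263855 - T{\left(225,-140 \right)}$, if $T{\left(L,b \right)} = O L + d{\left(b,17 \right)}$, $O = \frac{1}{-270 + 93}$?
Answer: $- \frac{2506344564}{9499} \approx -2.6385 \cdot 10^{5}$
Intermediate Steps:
$d{\left(j,o \right)} = \frac{2 o}{-21 + j}$
$O = - \frac{1}{177}$ ($O = \frac{1}{-177} = - \frac{1}{177} \approx -0.0056497$)
$T{\left(L,b \right)} = \frac{34}{-21 + b} - \frac{L}{177}$ ($T{\left(L,b \right)} = - \frac{L}{177} + 2 \cdot 17 \frac{1}{-21 + b} = - \frac{L}{177} + \frac{34}{-21 + b} = \frac{34}{-21 + b} - \frac{L}{177}$)
$-263855 - T{\left(225,-140 \right)} = -263855 - \frac{6018 - 225 \left(-21 - 140\right)}{177 \left(-21 - 140\right)} = -263855 - \frac{6018 - 225 \left(-161\right)}{177 \left(-161\right)} = -263855 - \frac{1}{177} \left(- \frac{1}{161}\right) \left(6018 + 36225\right) = -263855 - \frac{1}{177} \left(- \frac{1}{161}\right) 42243 = -263855 - - \frac{14081}{9499} = -263855 + \frac{14081}{9499} = - \frac{2506344564}{9499}$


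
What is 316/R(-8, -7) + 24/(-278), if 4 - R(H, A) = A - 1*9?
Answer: 10921/695 ≈ 15.714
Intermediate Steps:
R(H, A) = 13 - A (R(H, A) = 4 - (A - 1*9) = 4 - (A - 9) = 4 - (-9 + A) = 4 + (9 - A) = 13 - A)
316/R(-8, -7) + 24/(-278) = 316/(13 - 1*(-7)) + 24/(-278) = 316/(13 + 7) + 24*(-1/278) = 316/20 - 12/139 = 316*(1/20) - 12/139 = 79/5 - 12/139 = 10921/695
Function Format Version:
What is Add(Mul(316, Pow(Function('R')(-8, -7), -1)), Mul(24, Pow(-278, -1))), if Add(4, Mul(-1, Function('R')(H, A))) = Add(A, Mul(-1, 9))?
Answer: Rational(10921, 695) ≈ 15.714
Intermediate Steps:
Function('R')(H, A) = Add(13, Mul(-1, A)) (Function('R')(H, A) = Add(4, Mul(-1, Add(A, Mul(-1, 9)))) = Add(4, Mul(-1, Add(A, -9))) = Add(4, Mul(-1, Add(-9, A))) = Add(4, Add(9, Mul(-1, A))) = Add(13, Mul(-1, A)))
Add(Mul(316, Pow(Function('R')(-8, -7), -1)), Mul(24, Pow(-278, -1))) = Add(Mul(316, Pow(Add(13, Mul(-1, -7)), -1)), Mul(24, Pow(-278, -1))) = Add(Mul(316, Pow(Add(13, 7), -1)), Mul(24, Rational(-1, 278))) = Add(Mul(316, Pow(20, -1)), Rational(-12, 139)) = Add(Mul(316, Rational(1, 20)), Rational(-12, 139)) = Add(Rational(79, 5), Rational(-12, 139)) = Rational(10921, 695)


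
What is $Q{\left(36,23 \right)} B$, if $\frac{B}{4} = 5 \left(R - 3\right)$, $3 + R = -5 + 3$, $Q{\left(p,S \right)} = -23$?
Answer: $3680$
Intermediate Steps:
$R = -5$ ($R = -3 + \left(-5 + 3\right) = -3 - 2 = -5$)
$B = -160$ ($B = 4 \cdot 5 \left(-5 - 3\right) = 4 \cdot 5 \left(-8\right) = 4 \left(-40\right) = -160$)
$Q{\left(36,23 \right)} B = \left(-23\right) \left(-160\right) = 3680$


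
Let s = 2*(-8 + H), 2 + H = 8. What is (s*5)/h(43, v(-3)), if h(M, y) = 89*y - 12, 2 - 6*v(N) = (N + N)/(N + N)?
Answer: -120/17 ≈ -7.0588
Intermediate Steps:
H = 6 (H = -2 + 8 = 6)
v(N) = ⅙ (v(N) = ⅓ - (N + N)/(6*(N + N)) = ⅓ - 2*N/(6*(2*N)) = ⅓ - 2*N*1/(2*N)/6 = ⅓ - ⅙*1 = ⅓ - ⅙ = ⅙)
h(M, y) = -12 + 89*y
s = -4 (s = 2*(-8 + 6) = 2*(-2) = -4)
(s*5)/h(43, v(-3)) = (-4*5)/(-12 + 89*(⅙)) = -20/(-12 + 89/6) = -20/17/6 = -20*6/17 = -120/17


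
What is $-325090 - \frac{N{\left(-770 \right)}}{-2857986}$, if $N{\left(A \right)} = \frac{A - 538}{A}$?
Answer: $- \frac{59617421244041}{183387435} \approx -3.2509 \cdot 10^{5}$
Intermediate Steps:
$N{\left(A \right)} = \frac{-538 + A}{A}$ ($N{\left(A \right)} = \frac{A - 538}{A} = \frac{-538 + A}{A}$)
$-325090 - \frac{N{\left(-770 \right)}}{-2857986} = -325090 - \frac{\frac{1}{-770} \left(-538 - 770\right)}{-2857986} = -325090 - \left(- \frac{1}{770}\right) \left(-1308\right) \left(- \frac{1}{2857986}\right) = -325090 - \frac{654}{385} \left(- \frac{1}{2857986}\right) = -325090 - - \frac{109}{183387435} = -325090 + \frac{109}{183387435} = - \frac{59617421244041}{183387435}$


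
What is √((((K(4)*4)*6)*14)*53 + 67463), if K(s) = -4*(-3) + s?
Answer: √352391 ≈ 593.63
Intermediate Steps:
K(s) = 12 + s
√((((K(4)*4)*6)*14)*53 + 67463) = √(((((12 + 4)*4)*6)*14)*53 + 67463) = √((((16*4)*6)*14)*53 + 67463) = √(((64*6)*14)*53 + 67463) = √((384*14)*53 + 67463) = √(5376*53 + 67463) = √(284928 + 67463) = √352391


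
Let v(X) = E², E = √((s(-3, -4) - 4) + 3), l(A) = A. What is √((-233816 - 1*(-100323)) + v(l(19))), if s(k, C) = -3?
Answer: 3*I*√14833 ≈ 365.37*I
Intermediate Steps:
E = 2*I (E = √((-3 - 4) + 3) = √(-7 + 3) = √(-4) = 2*I ≈ 2.0*I)
v(X) = -4 (v(X) = (2*I)² = -4)
√((-233816 - 1*(-100323)) + v(l(19))) = √((-233816 - 1*(-100323)) - 4) = √((-233816 + 100323) - 4) = √(-133493 - 4) = √(-133497) = 3*I*√14833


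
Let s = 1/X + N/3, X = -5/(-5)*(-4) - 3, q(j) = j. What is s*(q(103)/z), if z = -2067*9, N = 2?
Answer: -1133/390663 ≈ -0.0029002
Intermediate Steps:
z = -18603
X = -7 (X = -5*(-⅕)*(-4) - 3 = 1*(-4) - 3 = -4 - 3 = -7)
s = 11/21 (s = 1/(-7) + 2/3 = 1*(-⅐) + 2*(⅓) = -⅐ + ⅔ = 11/21 ≈ 0.52381)
s*(q(103)/z) = 11*(103/(-18603))/21 = 11*(103*(-1/18603))/21 = (11/21)*(-103/18603) = -1133/390663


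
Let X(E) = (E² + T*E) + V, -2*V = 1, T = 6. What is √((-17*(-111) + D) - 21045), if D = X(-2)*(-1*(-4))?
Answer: 2*I*√4798 ≈ 138.54*I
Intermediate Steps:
V = -½ (V = -½*1 = -½ ≈ -0.50000)
X(E) = -½ + E² + 6*E (X(E) = (E² + 6*E) - ½ = -½ + E² + 6*E)
D = -34 (D = (-½ + (-2)² + 6*(-2))*(-1*(-4)) = (-½ + 4 - 12)*4 = -17/2*4 = -34)
√((-17*(-111) + D) - 21045) = √((-17*(-111) - 34) - 21045) = √((1887 - 34) - 21045) = √(1853 - 21045) = √(-19192) = 2*I*√4798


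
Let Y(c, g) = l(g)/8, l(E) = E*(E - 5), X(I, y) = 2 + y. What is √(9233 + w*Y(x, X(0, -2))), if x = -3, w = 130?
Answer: √9233 ≈ 96.089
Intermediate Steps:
l(E) = E*(-5 + E)
Y(c, g) = g*(-5 + g)/8 (Y(c, g) = (g*(-5 + g))/8 = (g*(-5 + g))*(⅛) = g*(-5 + g)/8)
√(9233 + w*Y(x, X(0, -2))) = √(9233 + 130*((2 - 2)*(-5 + (2 - 2))/8)) = √(9233 + 130*((⅛)*0*(-5 + 0))) = √(9233 + 130*((⅛)*0*(-5))) = √(9233 + 130*0) = √(9233 + 0) = √9233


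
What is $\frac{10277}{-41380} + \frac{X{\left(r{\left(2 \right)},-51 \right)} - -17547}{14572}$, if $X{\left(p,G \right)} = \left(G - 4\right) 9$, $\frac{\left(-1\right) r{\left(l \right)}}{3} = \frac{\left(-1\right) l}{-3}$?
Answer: $\frac{138963829}{150747340} \approx 0.92183$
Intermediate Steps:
$r{\left(l \right)} = - l$ ($r{\left(l \right)} = - 3 \frac{\left(-1\right) l}{-3} = - 3 - l \left(- \frac{1}{3}\right) = - 3 \frac{l}{3} = - l$)
$X{\left(p,G \right)} = -36 + 9 G$ ($X{\left(p,G \right)} = \left(G - 4\right) 9 = \left(-4 + G\right) 9 = -36 + 9 G$)
$\frac{10277}{-41380} + \frac{X{\left(r{\left(2 \right)},-51 \right)} - -17547}{14572} = \frac{10277}{-41380} + \frac{\left(-36 + 9 \left(-51\right)\right) - -17547}{14572} = 10277 \left(- \frac{1}{41380}\right) + \left(\left(-36 - 459\right) + 17547\right) \frac{1}{14572} = - \frac{10277}{41380} + \left(-495 + 17547\right) \frac{1}{14572} = - \frac{10277}{41380} + 17052 \cdot \frac{1}{14572} = - \frac{10277}{41380} + \frac{4263}{3643} = \frac{138963829}{150747340}$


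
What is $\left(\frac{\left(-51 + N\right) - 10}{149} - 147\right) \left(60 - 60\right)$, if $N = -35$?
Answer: $0$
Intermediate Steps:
$\left(\frac{\left(-51 + N\right) - 10}{149} - 147\right) \left(60 - 60\right) = \left(\frac{\left(-51 - 35\right) - 10}{149} - 147\right) \left(60 - 60\right) = \left(\left(-86 - 10\right) \frac{1}{149} - 147\right) 0 = \left(\left(-96\right) \frac{1}{149} - 147\right) 0 = \left(- \frac{96}{149} - 147\right) 0 = \left(- \frac{21999}{149}\right) 0 = 0$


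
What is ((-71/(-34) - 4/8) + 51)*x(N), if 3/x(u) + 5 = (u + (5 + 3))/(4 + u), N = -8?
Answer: -2682/85 ≈ -31.553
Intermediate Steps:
x(u) = 3/(-5 + (8 + u)/(4 + u)) (x(u) = 3/(-5 + (u + (5 + 3))/(4 + u)) = 3/(-5 + (u + 8)/(4 + u)) = 3/(-5 + (8 + u)/(4 + u)))
((-71/(-34) - 4/8) + 51)*x(N) = ((-71/(-34) - 4/8) + 51)*(3*(-4 - 1*(-8))/(4*(3 - 8))) = ((-71*(-1/34) - 4*1/8) + 51)*((3/4)*(-4 + 8)/(-5)) = ((71/34 - 1/2) + 51)*((3/4)*(-1/5)*4) = (27/17 + 51)*(-3/5) = (894/17)*(-3/5) = -2682/85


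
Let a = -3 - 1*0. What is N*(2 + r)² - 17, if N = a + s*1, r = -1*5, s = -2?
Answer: -62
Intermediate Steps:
a = -3 (a = -3 + 0 = -3)
r = -5
N = -5 (N = -3 - 2*1 = -3 - 2 = -5)
N*(2 + r)² - 17 = -5*(2 - 5)² - 17 = -5*(-3)² - 17 = -5*9 - 17 = -45 - 17 = -62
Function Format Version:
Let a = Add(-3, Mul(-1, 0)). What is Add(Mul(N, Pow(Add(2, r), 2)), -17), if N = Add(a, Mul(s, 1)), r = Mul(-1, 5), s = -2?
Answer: -62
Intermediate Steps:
a = -3 (a = Add(-3, 0) = -3)
r = -5
N = -5 (N = Add(-3, Mul(-2, 1)) = Add(-3, -2) = -5)
Add(Mul(N, Pow(Add(2, r), 2)), -17) = Add(Mul(-5, Pow(Add(2, -5), 2)), -17) = Add(Mul(-5, Pow(-3, 2)), -17) = Add(Mul(-5, 9), -17) = Add(-45, -17) = -62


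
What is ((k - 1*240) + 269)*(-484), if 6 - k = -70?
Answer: -50820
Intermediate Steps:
k = 76 (k = 6 - 1*(-70) = 6 + 70 = 76)
((k - 1*240) + 269)*(-484) = ((76 - 1*240) + 269)*(-484) = ((76 - 240) + 269)*(-484) = (-164 + 269)*(-484) = 105*(-484) = -50820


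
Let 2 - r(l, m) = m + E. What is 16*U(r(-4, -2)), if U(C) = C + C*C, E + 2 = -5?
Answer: 2112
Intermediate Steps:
E = -7 (E = -2 - 5 = -7)
r(l, m) = 9 - m (r(l, m) = 2 - (m - 7) = 2 - (-7 + m) = 2 + (7 - m) = 9 - m)
U(C) = C + C**2
16*U(r(-4, -2)) = 16*((9 - 1*(-2))*(1 + (9 - 1*(-2)))) = 16*((9 + 2)*(1 + (9 + 2))) = 16*(11*(1 + 11)) = 16*(11*12) = 16*132 = 2112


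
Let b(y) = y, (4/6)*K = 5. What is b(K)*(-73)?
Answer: -1095/2 ≈ -547.50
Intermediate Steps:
K = 15/2 (K = (3/2)*5 = 15/2 ≈ 7.5000)
b(K)*(-73) = (15/2)*(-73) = -1095/2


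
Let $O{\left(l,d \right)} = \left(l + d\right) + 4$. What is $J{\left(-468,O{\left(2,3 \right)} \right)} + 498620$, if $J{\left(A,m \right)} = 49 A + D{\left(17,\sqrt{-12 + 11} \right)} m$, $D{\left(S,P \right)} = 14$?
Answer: $475814$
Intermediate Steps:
$O{\left(l,d \right)} = 4 + d + l$ ($O{\left(l,d \right)} = \left(d + l\right) + 4 = 4 + d + l$)
$J{\left(A,m \right)} = 14 m + 49 A$ ($J{\left(A,m \right)} = 49 A + 14 m = 14 m + 49 A$)
$J{\left(-468,O{\left(2,3 \right)} \right)} + 498620 = \left(14 \left(4 + 3 + 2\right) + 49 \left(-468\right)\right) + 498620 = \left(14 \cdot 9 - 22932\right) + 498620 = \left(126 - 22932\right) + 498620 = -22806 + 498620 = 475814$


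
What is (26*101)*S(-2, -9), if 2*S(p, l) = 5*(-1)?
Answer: -6565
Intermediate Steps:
S(p, l) = -5/2 (S(p, l) = (5*(-1))/2 = (½)*(-5) = -5/2)
(26*101)*S(-2, -9) = (26*101)*(-5/2) = 2626*(-5/2) = -6565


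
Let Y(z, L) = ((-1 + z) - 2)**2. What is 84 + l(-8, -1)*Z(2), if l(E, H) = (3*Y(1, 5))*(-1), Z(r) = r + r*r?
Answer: 12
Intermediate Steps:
Y(z, L) = (-3 + z)**2
Z(r) = r + r**2
l(E, H) = -12 (l(E, H) = (3*(-3 + 1)**2)*(-1) = (3*(-2)**2)*(-1) = (3*4)*(-1) = 12*(-1) = -12)
84 + l(-8, -1)*Z(2) = 84 - 24*(1 + 2) = 84 - 24*3 = 84 - 12*6 = 84 - 72 = 12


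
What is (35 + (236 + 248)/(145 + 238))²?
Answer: 192904321/146689 ≈ 1315.1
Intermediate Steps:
(35 + (236 + 248)/(145 + 238))² = (35 + 484/383)² = (13889/383)² = 192904321/146689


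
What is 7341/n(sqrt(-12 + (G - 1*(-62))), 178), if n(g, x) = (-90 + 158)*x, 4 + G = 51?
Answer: 7341/12104 ≈ 0.60649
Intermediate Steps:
G = 47 (G = -4 + 51 = 47)
n(g, x) = 68*x
7341/n(sqrt(-12 + (G - 1*(-62))), 178) = 7341/((68*178)) = 7341/12104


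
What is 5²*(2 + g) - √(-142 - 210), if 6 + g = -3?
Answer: -175 - 4*I*√22 ≈ -175.0 - 18.762*I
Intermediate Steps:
g = -9 (g = -6 - 3 = -9)
5²*(2 + g) - √(-142 - 210) = 5²*(2 - 9) - √(-142 - 210) = 25*(-7) - √(-352) = -175 - 4*I*√22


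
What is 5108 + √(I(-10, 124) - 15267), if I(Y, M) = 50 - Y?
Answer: 5108 + I*√15207 ≈ 5108.0 + 123.32*I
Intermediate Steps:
5108 + √(I(-10, 124) - 15267) = 5108 + √((50 - 1*(-10)) - 15267) = 5108 + √((50 + 10) - 15267) = 5108 + √(60 - 15267) = 5108 + √(-15207) = 5108 + I*√15207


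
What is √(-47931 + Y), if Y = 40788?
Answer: I*√7143 ≈ 84.516*I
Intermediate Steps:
√(-47931 + Y) = √(-47931 + 40788) = √(-7143) = I*√7143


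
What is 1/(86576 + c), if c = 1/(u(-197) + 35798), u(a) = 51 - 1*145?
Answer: 35704/3091109505 ≈ 1.1551e-5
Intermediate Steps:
u(a) = -94 (u(a) = 51 - 145 = -94)
c = 1/35704 (c = 1/(-94 + 35798) = 1/35704 ≈ 2.8008e-5)
1/(86576 + c) = 1/(86576 + 1/35704) = 1/(3091109505/35704) = 35704/3091109505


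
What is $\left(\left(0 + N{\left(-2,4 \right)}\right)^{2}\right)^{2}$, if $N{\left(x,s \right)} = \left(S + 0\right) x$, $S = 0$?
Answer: $0$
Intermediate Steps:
$N{\left(x,s \right)} = 0$ ($N{\left(x,s \right)} = \left(0 + 0\right) x = 0 x = 0$)
$\left(\left(0 + N{\left(-2,4 \right)}\right)^{2}\right)^{2} = \left(\left(0 + 0\right)^{2}\right)^{2} = \left(0^{2}\right)^{2} = 0^{2} = 0$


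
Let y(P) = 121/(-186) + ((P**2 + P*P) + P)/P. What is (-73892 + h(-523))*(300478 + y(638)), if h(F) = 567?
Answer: -4115461607425/186 ≈ -2.2126e+10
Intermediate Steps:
y(P) = -121/186 + (P + 2*P**2)/P (y(P) = 121*(-1/186) + ((P**2 + P**2) + P)/P = -121/186 + (2*P**2 + P)/P = -121/186 + (P + 2*P**2)/P)
(-73892 + h(-523))*(300478 + y(638)) = (-73892 + 567)*(300478 + (65/186 + 2*638)) = -73325*(300478 + (65/186 + 1276)) = -73325*(300478 + 237401/186) = -73325*56126309/186 = -4115461607425/186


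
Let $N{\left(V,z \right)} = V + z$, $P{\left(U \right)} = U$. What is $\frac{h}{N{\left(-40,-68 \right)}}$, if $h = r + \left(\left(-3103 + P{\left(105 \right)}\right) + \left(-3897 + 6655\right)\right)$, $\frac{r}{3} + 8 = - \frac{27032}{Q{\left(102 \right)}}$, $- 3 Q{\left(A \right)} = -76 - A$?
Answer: $\frac{12095}{801} \approx 15.1$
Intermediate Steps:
$Q{\left(A \right)} = \frac{76}{3} + \frac{A}{3}$ ($Q{\left(A \right)} = - \frac{-76 - A}{3} = \frac{76}{3} + \frac{A}{3}$)
$r = - \frac{123780}{89}$ ($r = -24 + 3 \left(- \frac{27032}{\frac{76}{3} + \frac{1}{3} \cdot 102}\right) = -24 + 3 \left(- \frac{27032}{\frac{76}{3} + 34}\right) = -24 + 3 \left(- \frac{27032}{\frac{178}{3}}\right) = -24 + 3 \left(\left(-27032\right) \frac{3}{178}\right) = -24 + 3 \left(- \frac{40548}{89}\right) = -24 - \frac{121644}{89} = - \frac{123780}{89} \approx -1390.8$)
$h = - \frac{145140}{89}$ ($h = - \frac{123780}{89} + \left(\left(-3103 + 105\right) + \left(-3897 + 6655\right)\right) = - \frac{123780}{89} + \left(-2998 + 2758\right) = - \frac{123780}{89} - 240 = - \frac{145140}{89} \approx -1630.8$)
$\frac{h}{N{\left(-40,-68 \right)}} = - \frac{145140}{89 \left(-40 - 68\right)} = - \frac{145140}{89 \left(-108\right)} = \left(- \frac{145140}{89}\right) \left(- \frac{1}{108}\right) = \frac{12095}{801}$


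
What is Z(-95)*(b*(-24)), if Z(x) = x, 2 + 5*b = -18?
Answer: -9120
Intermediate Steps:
b = -4 (b = -⅖ + (⅕)*(-18) = -⅖ - 18/5 = -4)
Z(-95)*(b*(-24)) = -(-380)*(-24) = -95*96 = -9120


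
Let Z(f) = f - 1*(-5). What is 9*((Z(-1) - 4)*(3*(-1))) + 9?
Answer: 9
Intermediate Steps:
Z(f) = 5 + f (Z(f) = f + 5 = 5 + f)
9*((Z(-1) - 4)*(3*(-1))) + 9 = 9*(((5 - 1) - 4)*(3*(-1))) + 9 = 9*((4 - 4)*(-3)) + 9 = 9*(0*(-3)) + 9 = 9*0 + 9 = 0 + 9 = 9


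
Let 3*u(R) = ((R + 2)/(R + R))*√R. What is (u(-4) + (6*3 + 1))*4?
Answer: 76 + 2*I/3 ≈ 76.0 + 0.66667*I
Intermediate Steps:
u(R) = (2 + R)/(6*√R) (u(R) = (((R + 2)/(R + R))*√R)/3 = (((2 + R)/((2*R)))*√R)/3 = (((2 + R)*(1/(2*R)))*√R)/3 = (((2 + R)/(2*R))*√R)/3 = ((2 + R)/(2*√R))/3 = (2 + R)/(6*√R))
(u(-4) + (6*3 + 1))*4 = ((2 - 4)/(6*√(-4)) + (6*3 + 1))*4 = ((⅙)*(-I/2)*(-2) + (18 + 1))*4 = (I/6 + 19)*4 = (19 + I/6)*4 = 76 + 2*I/3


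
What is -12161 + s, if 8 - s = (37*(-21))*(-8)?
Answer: -18369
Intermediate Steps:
s = -6208 (s = 8 - 37*(-21)*(-8) = 8 - (-777)*(-8) = 8 - 1*6216 = 8 - 6216 = -6208)
-12161 + s = -12161 - 6208 = -18369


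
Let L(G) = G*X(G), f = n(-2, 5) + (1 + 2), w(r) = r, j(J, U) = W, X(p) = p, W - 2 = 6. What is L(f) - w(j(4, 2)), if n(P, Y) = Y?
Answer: 56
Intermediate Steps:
W = 8 (W = 2 + 6 = 8)
j(J, U) = 8
f = 8 (f = 5 + (1 + 2) = 5 + 3 = 8)
L(G) = G**2 (L(G) = G*G = G**2)
L(f) - w(j(4, 2)) = 8**2 - 1*8 = 64 - 8 = 56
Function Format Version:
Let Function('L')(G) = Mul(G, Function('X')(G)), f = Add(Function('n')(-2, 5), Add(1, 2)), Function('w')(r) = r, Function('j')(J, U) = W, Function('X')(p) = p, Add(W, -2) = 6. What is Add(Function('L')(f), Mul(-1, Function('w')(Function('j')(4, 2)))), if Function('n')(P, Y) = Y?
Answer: 56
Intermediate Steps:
W = 8 (W = Add(2, 6) = 8)
Function('j')(J, U) = 8
f = 8 (f = Add(5, Add(1, 2)) = Add(5, 3) = 8)
Function('L')(G) = Pow(G, 2) (Function('L')(G) = Mul(G, G) = Pow(G, 2))
Add(Function('L')(f), Mul(-1, Function('w')(Function('j')(4, 2)))) = Add(Pow(8, 2), Mul(-1, 8)) = Add(64, -8) = 56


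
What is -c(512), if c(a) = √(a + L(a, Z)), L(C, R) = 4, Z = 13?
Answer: -2*√129 ≈ -22.716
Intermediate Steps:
c(a) = √(4 + a) (c(a) = √(a + 4) = √(4 + a))
-c(512) = -√(4 + 512) = -√516 = -2*√129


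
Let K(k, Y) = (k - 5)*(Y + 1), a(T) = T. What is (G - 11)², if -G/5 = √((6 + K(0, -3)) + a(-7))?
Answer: 676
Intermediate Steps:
K(k, Y) = (1 + Y)*(-5 + k) (K(k, Y) = (-5 + k)*(1 + Y) = (1 + Y)*(-5 + k))
G = -15 (G = -5*√((6 + (-5 + 0 - 5*(-3) - 3*0)) - 7) = -5*√((6 + (-5 + 0 + 15 + 0)) - 7) = -5*√((6 + 10) - 7) = -5*√(16 - 7) = -5*√9 = -5*3 = -15)
(G - 11)² = (-15 - 11)² = (-26)² = 676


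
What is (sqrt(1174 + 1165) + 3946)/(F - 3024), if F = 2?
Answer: -1973/1511 - sqrt(2339)/3022 ≈ -1.3218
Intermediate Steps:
(sqrt(1174 + 1165) + 3946)/(F - 3024) = (sqrt(1174 + 1165) + 3946)/(2 - 3024) = (sqrt(2339) + 3946)/(-3022) = (3946 + sqrt(2339))*(-1/3022) = -1973/1511 - sqrt(2339)/3022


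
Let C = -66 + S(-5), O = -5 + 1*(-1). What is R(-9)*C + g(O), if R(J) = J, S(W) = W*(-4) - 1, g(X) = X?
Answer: 417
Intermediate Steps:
O = -6 (O = -5 - 1 = -6)
S(W) = -1 - 4*W (S(W) = -4*W - 1 = -1 - 4*W)
C = -47 (C = -66 + (-1 - 4*(-5)) = -66 + (-1 + 20) = -66 + 19 = -47)
R(-9)*C + g(O) = -9*(-47) - 6 = 423 - 6 = 417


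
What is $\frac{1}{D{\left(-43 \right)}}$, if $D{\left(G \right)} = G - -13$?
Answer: $- \frac{1}{30} \approx -0.033333$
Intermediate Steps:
$D{\left(G \right)} = 13 + G$ ($D{\left(G \right)} = G + 13 = 13 + G$)
$\frac{1}{D{\left(-43 \right)}} = \frac{1}{13 - 43} = \frac{1}{-30} = - \frac{1}{30}$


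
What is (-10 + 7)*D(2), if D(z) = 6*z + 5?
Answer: -51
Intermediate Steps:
D(z) = 5 + 6*z
(-10 + 7)*D(2) = (-10 + 7)*(5 + 6*2) = -3*(5 + 12) = -3*17 = -51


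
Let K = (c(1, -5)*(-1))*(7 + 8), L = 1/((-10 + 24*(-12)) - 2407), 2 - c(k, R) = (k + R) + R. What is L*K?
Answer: 33/541 ≈ 0.060998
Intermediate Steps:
c(k, R) = 2 - k - 2*R (c(k, R) = 2 - ((k + R) + R) = 2 - ((R + k) + R) = 2 - (k + 2*R) = 2 + (-k - 2*R) = 2 - k - 2*R)
L = -1/2705 (L = 1/((-10 - 288) - 2407) = 1/(-298 - 2407) = 1/(-2705) = -1/2705 ≈ -0.00036969)
K = -165 (K = ((2 - 1*1 - 2*(-5))*(-1))*(7 + 8) = ((2 - 1 + 10)*(-1))*15 = (11*(-1))*15 = -11*15 = -165)
L*K = -1/2705*(-165) = 33/541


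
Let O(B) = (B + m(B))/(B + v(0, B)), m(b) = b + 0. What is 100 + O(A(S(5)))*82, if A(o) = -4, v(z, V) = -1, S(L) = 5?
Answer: 1156/5 ≈ 231.20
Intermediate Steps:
m(b) = b
O(B) = 2*B/(-1 + B) (O(B) = (B + B)/(B - 1) = (2*B)/(-1 + B) = 2*B/(-1 + B))
100 + O(A(S(5)))*82 = 100 + (2*(-4)/(-1 - 4))*82 = 100 + (2*(-4)/(-5))*82 = 100 + (2*(-4)*(-1/5))*82 = 100 + (8/5)*82 = 100 + 656/5 = 1156/5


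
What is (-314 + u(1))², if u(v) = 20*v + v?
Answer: 85849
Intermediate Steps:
u(v) = 21*v
(-314 + u(1))² = (-314 + 21*1)² = (-314 + 21)² = (-293)² = 85849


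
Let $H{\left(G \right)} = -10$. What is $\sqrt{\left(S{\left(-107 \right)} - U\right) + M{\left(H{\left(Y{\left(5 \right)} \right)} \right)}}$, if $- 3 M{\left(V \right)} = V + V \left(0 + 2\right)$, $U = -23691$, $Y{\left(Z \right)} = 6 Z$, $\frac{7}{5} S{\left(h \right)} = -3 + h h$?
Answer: $\frac{3 \sqrt{173551}}{7} \approx 178.54$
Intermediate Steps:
$S{\left(h \right)} = - \frac{15}{7} + \frac{5 h^{2}}{7}$ ($S{\left(h \right)} = \frac{5 \left(-3 + h h\right)}{7} = \frac{5 \left(-3 + h^{2}\right)}{7} = - \frac{15}{7} + \frac{5 h^{2}}{7}$)
$M{\left(V \right)} = - V$ ($M{\left(V \right)} = - \frac{V + V \left(0 + 2\right)}{3} = - \frac{V + V 2}{3} = - \frac{V + 2 V}{3} = - \frac{3 V}{3} = - V$)
$\sqrt{\left(S{\left(-107 \right)} - U\right) + M{\left(H{\left(Y{\left(5 \right)} \right)} \right)}} = \sqrt{\left(\left(- \frac{15}{7} + \frac{5 \left(-107\right)^{2}}{7}\right) - -23691\right) - -10} = \sqrt{\left(\left(- \frac{15}{7} + \frac{5}{7} \cdot 11449\right) + 23691\right) + 10} = \sqrt{\left(\left(- \frac{15}{7} + \frac{57245}{7}\right) + 23691\right) + 10} = \sqrt{\left(\frac{57230}{7} + 23691\right) + 10} = \sqrt{\frac{223067}{7} + 10} = \sqrt{\frac{223137}{7}} = \frac{3 \sqrt{173551}}{7}$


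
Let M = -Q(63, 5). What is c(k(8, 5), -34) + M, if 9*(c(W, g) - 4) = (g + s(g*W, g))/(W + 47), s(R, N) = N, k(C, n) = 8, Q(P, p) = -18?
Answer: 10822/495 ≈ 21.863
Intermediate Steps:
c(W, g) = 4 + 2*g/(9*(47 + W)) (c(W, g) = 4 + ((g + g)/(W + 47))/9 = 4 + ((2*g)/(47 + W))/9 = 4 + (2*g/(47 + W))/9 = 4 + 2*g/(9*(47 + W)))
M = 18 (M = -1*(-18) = 18)
c(k(8, 5), -34) + M = 2*(846 - 34 + 18*8)/(9*(47 + 8)) + 18 = (2/9)*(846 - 34 + 144)/55 + 18 = (2/9)*(1/55)*956 + 18 = 1912/495 + 18 = 10822/495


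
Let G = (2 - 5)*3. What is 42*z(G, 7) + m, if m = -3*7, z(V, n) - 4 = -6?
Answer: -105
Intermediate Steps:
G = -9 (G = -3*3 = -9)
z(V, n) = -2 (z(V, n) = 4 - 6 = -2)
m = -21
42*z(G, 7) + m = 42*(-2) - 21 = -84 - 21 = -105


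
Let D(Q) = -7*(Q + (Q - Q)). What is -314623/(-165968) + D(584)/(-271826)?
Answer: 43100594391/22557208784 ≈ 1.9107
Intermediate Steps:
D(Q) = -7*Q (D(Q) = -7*(Q + 0) = -7*Q)
-314623/(-165968) + D(584)/(-271826) = -314623/(-165968) - 7*584/(-271826) = -314623*(-1/165968) - 4088*(-1/271826) = 314623/165968 + 2044/135913 = 43100594391/22557208784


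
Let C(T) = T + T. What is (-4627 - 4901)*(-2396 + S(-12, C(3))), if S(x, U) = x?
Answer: 22943424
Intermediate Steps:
C(T) = 2*T
(-4627 - 4901)*(-2396 + S(-12, C(3))) = (-4627 - 4901)*(-2396 - 12) = -9528*(-2408) = 22943424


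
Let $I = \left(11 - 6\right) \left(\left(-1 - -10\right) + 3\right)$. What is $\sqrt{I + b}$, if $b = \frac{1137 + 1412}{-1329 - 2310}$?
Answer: $\frac{\sqrt{785263449}}{3639} \approx 7.7006$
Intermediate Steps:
$b = - \frac{2549}{3639}$ ($b = \frac{2549}{-3639} = 2549 \left(- \frac{1}{3639}\right) = - \frac{2549}{3639} \approx -0.70047$)
$I = 60$ ($I = 5 \left(\left(-1 + 10\right) + 3\right) = 5 \left(9 + 3\right) = 5 \cdot 12 = 60$)
$\sqrt{I + b} = \sqrt{60 - \frac{2549}{3639}} = \sqrt{\frac{215791}{3639}} = \frac{\sqrt{785263449}}{3639}$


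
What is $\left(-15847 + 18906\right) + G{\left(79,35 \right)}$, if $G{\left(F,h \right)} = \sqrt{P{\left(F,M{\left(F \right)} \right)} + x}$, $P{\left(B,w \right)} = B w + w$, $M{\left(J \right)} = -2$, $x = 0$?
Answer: $3059 + 4 i \sqrt{10} \approx 3059.0 + 12.649 i$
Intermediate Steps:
$P{\left(B,w \right)} = w + B w$
$G{\left(F,h \right)} = \sqrt{-2 - 2 F}$ ($G{\left(F,h \right)} = \sqrt{- 2 \left(1 + F\right) + 0} = \sqrt{\left(-2 - 2 F\right) + 0} = \sqrt{-2 - 2 F}$)
$\left(-15847 + 18906\right) + G{\left(79,35 \right)} = \left(-15847 + 18906\right) + \sqrt{-2 - 158} = 3059 + \sqrt{-2 - 158} = 3059 + \sqrt{-160} = 3059 + 4 i \sqrt{10}$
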